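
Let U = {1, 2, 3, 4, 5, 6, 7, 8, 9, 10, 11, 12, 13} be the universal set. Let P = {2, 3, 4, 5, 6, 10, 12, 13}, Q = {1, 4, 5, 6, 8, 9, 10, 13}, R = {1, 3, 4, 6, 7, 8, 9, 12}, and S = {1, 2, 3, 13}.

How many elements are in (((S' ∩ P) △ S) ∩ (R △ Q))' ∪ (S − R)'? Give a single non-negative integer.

12

S' = {4, 5, 6, 7, 8, 9, 10, 11, 12}
S' ∩ P = {4, 5, 6, 10, 12}
(S' ∩ P) △ S = {1, 2, 3, 4, 5, 6, 10, 12, 13}
R △ Q = {3, 5, 7, 10, 12, 13}
((S' ∩ P) △ S) ∩ (R △ Q) = {3, 5, 10, 12, 13}
(((S' ∩ P) △ S) ∩ (R △ Q))' = {1, 2, 4, 6, 7, 8, 9, 11}
S − R = {2, 13}
(S − R)' = {1, 3, 4, 5, 6, 7, 8, 9, 10, 11, 12}
(((S' ∩ P) △ S) ∩ (R △ Q))' ∪ (S − R)' = {1, 2, 3, 4, 5, 6, 7, 8, 9, 10, 11, 12}
|(((S' ∩ P) △ S) ∩ (R △ Q))' ∪ (S − R)'| = 12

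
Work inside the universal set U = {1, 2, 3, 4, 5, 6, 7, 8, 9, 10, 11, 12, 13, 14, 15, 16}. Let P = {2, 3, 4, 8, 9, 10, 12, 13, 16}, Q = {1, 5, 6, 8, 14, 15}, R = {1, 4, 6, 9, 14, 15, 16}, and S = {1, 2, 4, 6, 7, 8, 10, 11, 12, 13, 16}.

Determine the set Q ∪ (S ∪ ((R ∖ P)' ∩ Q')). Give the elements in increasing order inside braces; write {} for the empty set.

{1, 2, 3, 4, 5, 6, 7, 8, 9, 10, 11, 12, 13, 14, 15, 16}

R ∖ P = {1, 6, 14, 15}
(R ∖ P)' = {2, 3, 4, 5, 7, 8, 9, 10, 11, 12, 13, 16}
Q' = {2, 3, 4, 7, 9, 10, 11, 12, 13, 16}
(R ∖ P)' ∩ Q' = {2, 3, 4, 7, 9, 10, 11, 12, 13, 16}
S ∪ ((R ∖ P)' ∩ Q') = {1, 2, 3, 4, 6, 7, 8, 9, 10, 11, 12, 13, 16}
Q ∪ (S ∪ ((R ∖ P)' ∩ Q')) = {1, 2, 3, 4, 5, 6, 7, 8, 9, 10, 11, 12, 13, 14, 15, 16}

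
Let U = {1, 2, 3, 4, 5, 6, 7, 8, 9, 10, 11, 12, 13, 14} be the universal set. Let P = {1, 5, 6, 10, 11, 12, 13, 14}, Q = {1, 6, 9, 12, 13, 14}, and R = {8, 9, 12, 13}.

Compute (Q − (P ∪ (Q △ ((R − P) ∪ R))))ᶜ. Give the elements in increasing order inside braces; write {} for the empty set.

R − P = {8, 9}
(R − P) ∪ R = {8, 9, 12, 13}
Q △ ((R − P) ∪ R) = {1, 6, 8, 14}
P ∪ (Q △ ((R − P) ∪ R)) = {1, 5, 6, 8, 10, 11, 12, 13, 14}
Q − (P ∪ (Q △ ((R − P) ∪ R))) = {9}
(Q − (P ∪ (Q △ ((R − P) ∪ R))))ᶜ = {1, 2, 3, 4, 5, 6, 7, 8, 10, 11, 12, 13, 14}

{1, 2, 3, 4, 5, 6, 7, 8, 10, 11, 12, 13, 14}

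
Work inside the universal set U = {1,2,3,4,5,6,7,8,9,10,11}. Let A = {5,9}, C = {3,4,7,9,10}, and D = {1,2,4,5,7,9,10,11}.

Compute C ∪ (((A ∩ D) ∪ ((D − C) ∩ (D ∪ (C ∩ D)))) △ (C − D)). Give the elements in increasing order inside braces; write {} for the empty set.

A ∩ D = {5,9}
D − C = {1,2,5,11}
C ∩ D = {4,7,9,10}
D ∪ (C ∩ D) = {1,2,4,5,7,9,10,11}
(D − C) ∩ (D ∪ (C ∩ D)) = {1,2,5,11}
(A ∩ D) ∪ ((D − C) ∩ (D ∪ (C ∩ D))) = {1,2,5,9,11}
C − D = {3}
((A ∩ D) ∪ ((D − C) ∩ (D ∪ (C ∩ D)))) △ (C − D) = {1,2,3,5,9,11}
C ∪ (((A ∩ D) ∪ ((D − C) ∩ (D ∪ (C ∩ D)))) △ (C − D)) = {1,2,3,4,5,7,9,10,11}

{1,2,3,4,5,7,9,10,11}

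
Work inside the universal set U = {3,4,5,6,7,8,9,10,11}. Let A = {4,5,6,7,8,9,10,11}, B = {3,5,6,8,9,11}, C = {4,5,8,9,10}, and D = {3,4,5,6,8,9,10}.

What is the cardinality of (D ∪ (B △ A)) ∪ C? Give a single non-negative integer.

B △ A = {3,4,7,10}
D ∪ (B △ A) = {3,4,5,6,7,8,9,10}
(D ∪ (B △ A)) ∪ C = {3,4,5,6,7,8,9,10}
|(D ∪ (B △ A)) ∪ C| = 8

8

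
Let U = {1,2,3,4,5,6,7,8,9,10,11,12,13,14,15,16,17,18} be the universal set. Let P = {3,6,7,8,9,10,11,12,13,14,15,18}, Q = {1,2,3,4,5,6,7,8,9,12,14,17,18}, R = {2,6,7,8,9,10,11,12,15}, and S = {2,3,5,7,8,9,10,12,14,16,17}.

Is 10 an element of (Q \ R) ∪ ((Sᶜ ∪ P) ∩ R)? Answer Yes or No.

Yes

10 ∉ Q and 10 ∈ R, so 10 ∉ Q \ R
10 ∈ S, so 10 ∉ Sᶜ
10 ∉ Sᶜ and 10 ∈ P, so 10 ∈ Sᶜ ∪ P
10 ∈ (Sᶜ ∪ P) and 10 ∈ R, so 10 ∈ (Sᶜ ∪ P) ∩ R
10 ∉ (Q \ R) and 10 ∈ ((Sᶜ ∪ P) ∩ R), so 10 ∈ (Q \ R) ∪ ((Sᶜ ∪ P) ∩ R)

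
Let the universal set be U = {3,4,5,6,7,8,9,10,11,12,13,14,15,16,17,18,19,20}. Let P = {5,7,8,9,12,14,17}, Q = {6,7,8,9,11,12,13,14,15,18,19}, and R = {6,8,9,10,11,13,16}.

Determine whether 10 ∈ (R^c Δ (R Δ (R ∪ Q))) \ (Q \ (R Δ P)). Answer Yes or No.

10 ∈ R, so 10 ∉ R^c
10 ∈ R and 10 ∉ Q, so 10 ∈ R ∪ Q
10 ∈ R and 10 ∈ (R ∪ Q), so 10 ∉ R Δ (R ∪ Q)
10 ∉ R^c and 10 ∉ (R Δ (R ∪ Q)), so 10 ∉ R^c Δ (R Δ (R ∪ Q))
10 ∈ R and 10 ∉ P, so 10 ∈ R Δ P
10 ∉ Q and 10 ∈ (R Δ P), so 10 ∉ Q \ (R Δ P)
10 ∉ (R^c Δ (R Δ (R ∪ Q))) and 10 ∉ (Q \ (R Δ P)), so 10 ∉ (R^c Δ (R Δ (R ∪ Q))) \ (Q \ (R Δ P))

No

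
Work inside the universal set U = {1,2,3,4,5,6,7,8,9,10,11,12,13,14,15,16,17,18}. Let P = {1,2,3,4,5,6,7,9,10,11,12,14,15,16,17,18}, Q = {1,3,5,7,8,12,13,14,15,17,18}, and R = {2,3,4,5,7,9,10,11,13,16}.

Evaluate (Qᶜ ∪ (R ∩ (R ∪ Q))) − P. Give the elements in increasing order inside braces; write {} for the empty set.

{13}

Qᶜ = {2,4,6,9,10,11,16}
R ∪ Q = {1,2,3,4,5,7,8,9,10,11,12,13,14,15,16,17,18}
R ∩ (R ∪ Q) = {2,3,4,5,7,9,10,11,13,16}
Qᶜ ∪ (R ∩ (R ∪ Q)) = {2,3,4,5,6,7,9,10,11,13,16}
(Qᶜ ∪ (R ∩ (R ∪ Q))) − P = {13}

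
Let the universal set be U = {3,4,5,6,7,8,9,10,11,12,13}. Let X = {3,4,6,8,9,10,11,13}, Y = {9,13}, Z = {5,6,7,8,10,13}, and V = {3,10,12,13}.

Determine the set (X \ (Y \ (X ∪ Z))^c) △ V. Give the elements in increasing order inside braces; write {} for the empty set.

{3,10,12,13}

X ∪ Z = {3,4,5,6,7,8,9,10,11,13}
Y \ (X ∪ Z) = {}
(Y \ (X ∪ Z))^c = {3,4,5,6,7,8,9,10,11,12,13}
X \ (Y \ (X ∪ Z))^c = {}
(X \ (Y \ (X ∪ Z))^c) △ V = {3,10,12,13}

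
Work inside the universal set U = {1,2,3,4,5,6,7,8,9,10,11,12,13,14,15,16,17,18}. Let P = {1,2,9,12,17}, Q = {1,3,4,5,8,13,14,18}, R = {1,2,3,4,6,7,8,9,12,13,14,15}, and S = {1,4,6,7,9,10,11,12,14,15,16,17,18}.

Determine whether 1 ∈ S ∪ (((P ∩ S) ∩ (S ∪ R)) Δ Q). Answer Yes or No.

1 ∈ P and 1 ∈ S, so 1 ∈ P ∩ S
1 ∈ S and 1 ∈ R, so 1 ∈ S ∪ R
1 ∈ (P ∩ S) and 1 ∈ (S ∪ R), so 1 ∈ (P ∩ S) ∩ (S ∪ R)
1 ∈ ((P ∩ S) ∩ (S ∪ R)) and 1 ∈ Q, so 1 ∉ ((P ∩ S) ∩ (S ∪ R)) Δ Q
1 ∈ S and 1 ∉ (((P ∩ S) ∩ (S ∪ R)) Δ Q), so 1 ∈ S ∪ (((P ∩ S) ∩ (S ∪ R)) Δ Q)

Yes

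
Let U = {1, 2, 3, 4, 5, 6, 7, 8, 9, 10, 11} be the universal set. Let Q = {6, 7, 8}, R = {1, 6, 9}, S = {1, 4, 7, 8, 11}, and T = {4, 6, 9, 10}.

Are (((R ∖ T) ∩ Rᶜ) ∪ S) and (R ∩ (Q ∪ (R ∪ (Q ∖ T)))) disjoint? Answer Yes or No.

No

R ∖ T = {1}
Rᶜ = {2, 3, 4, 5, 7, 8, 10, 11}
(R ∖ T) ∩ Rᶜ = {}
((R ∖ T) ∩ Rᶜ) ∪ S = {1, 4, 7, 8, 11}
Q ∖ T = {7, 8}
R ∪ (Q ∖ T) = {1, 6, 7, 8, 9}
Q ∪ (R ∪ (Q ∖ T)) = {1, 6, 7, 8, 9}
R ∩ (Q ∪ (R ∪ (Q ∖ T))) = {1, 6, 9}
1 lies in both, so they are not disjoint.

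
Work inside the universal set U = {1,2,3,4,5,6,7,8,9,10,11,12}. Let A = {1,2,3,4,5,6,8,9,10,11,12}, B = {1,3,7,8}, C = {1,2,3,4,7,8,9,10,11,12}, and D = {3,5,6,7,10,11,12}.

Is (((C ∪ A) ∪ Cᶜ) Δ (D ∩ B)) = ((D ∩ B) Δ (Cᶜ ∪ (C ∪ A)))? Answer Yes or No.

Yes

C ∪ A = {1,2,3,4,5,6,7,8,9,10,11,12}
Cᶜ = {5,6}
(C ∪ A) ∪ Cᶜ = {1,2,3,4,5,6,7,8,9,10,11,12}
D ∩ B = {3,7}
((C ∪ A) ∪ Cᶜ) Δ (D ∩ B) = {1,2,4,5,6,8,9,10,11,12}
Cᶜ ∪ (C ∪ A) = {1,2,3,4,5,6,7,8,9,10,11,12}
(D ∩ B) Δ (Cᶜ ∪ (C ∪ A)) = {1,2,4,5,6,8,9,10,11,12}
Both equal {1,2,4,5,6,8,9,10,11,12}, so ((C ∪ A) ∪ Cᶜ) Δ (D ∩ B) = (D ∩ B) Δ (Cᶜ ∪ (C ∪ A)).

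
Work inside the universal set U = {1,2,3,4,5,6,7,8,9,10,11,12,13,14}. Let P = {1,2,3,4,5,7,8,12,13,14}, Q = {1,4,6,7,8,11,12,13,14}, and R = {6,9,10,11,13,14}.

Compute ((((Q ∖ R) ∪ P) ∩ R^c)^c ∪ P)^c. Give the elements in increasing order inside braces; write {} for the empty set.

Q ∖ R = {1,4,7,8,12}
(Q ∖ R) ∪ P = {1,2,3,4,5,7,8,12,13,14}
R^c = {1,2,3,4,5,7,8,12}
((Q ∖ R) ∪ P) ∩ R^c = {1,2,3,4,5,7,8,12}
(((Q ∖ R) ∪ P) ∩ R^c)^c = {6,9,10,11,13,14}
(((Q ∖ R) ∪ P) ∩ R^c)^c ∪ P = {1,2,3,4,5,6,7,8,9,10,11,12,13,14}
((((Q ∖ R) ∪ P) ∩ R^c)^c ∪ P)^c = {}

{}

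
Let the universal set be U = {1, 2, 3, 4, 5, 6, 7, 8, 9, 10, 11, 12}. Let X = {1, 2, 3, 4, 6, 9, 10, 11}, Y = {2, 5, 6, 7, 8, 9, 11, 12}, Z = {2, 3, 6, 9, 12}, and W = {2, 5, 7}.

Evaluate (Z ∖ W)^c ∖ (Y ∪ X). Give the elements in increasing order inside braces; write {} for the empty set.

{}

Z ∖ W = {3, 6, 9, 12}
(Z ∖ W)^c = {1, 2, 4, 5, 7, 8, 10, 11}
Y ∪ X = {1, 2, 3, 4, 5, 6, 7, 8, 9, 10, 11, 12}
(Z ∖ W)^c ∖ (Y ∪ X) = {}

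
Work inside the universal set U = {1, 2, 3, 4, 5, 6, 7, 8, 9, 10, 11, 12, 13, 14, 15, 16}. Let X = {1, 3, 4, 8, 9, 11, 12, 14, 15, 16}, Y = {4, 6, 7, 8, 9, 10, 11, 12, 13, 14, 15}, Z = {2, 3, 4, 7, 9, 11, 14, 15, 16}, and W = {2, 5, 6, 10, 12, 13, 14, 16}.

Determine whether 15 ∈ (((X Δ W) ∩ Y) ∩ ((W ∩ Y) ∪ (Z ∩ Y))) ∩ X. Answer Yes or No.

15 ∈ X and 15 ∉ W, so 15 ∈ X Δ W
15 ∈ (X Δ W) and 15 ∈ Y, so 15 ∈ (X Δ W) ∩ Y
15 ∉ W and 15 ∈ Y, so 15 ∉ W ∩ Y
15 ∈ Z and 15 ∈ Y, so 15 ∈ Z ∩ Y
15 ∉ (W ∩ Y) and 15 ∈ (Z ∩ Y), so 15 ∈ (W ∩ Y) ∪ (Z ∩ Y)
15 ∈ ((X Δ W) ∩ Y) and 15 ∈ ((W ∩ Y) ∪ (Z ∩ Y)), so 15 ∈ ((X Δ W) ∩ Y) ∩ ((W ∩ Y) ∪ (Z ∩ Y))
15 ∈ (((X Δ W) ∩ Y) ∩ ((W ∩ Y) ∪ (Z ∩ Y))) and 15 ∈ X, so 15 ∈ (((X Δ W) ∩ Y) ∩ ((W ∩ Y) ∪ (Z ∩ Y))) ∩ X

Yes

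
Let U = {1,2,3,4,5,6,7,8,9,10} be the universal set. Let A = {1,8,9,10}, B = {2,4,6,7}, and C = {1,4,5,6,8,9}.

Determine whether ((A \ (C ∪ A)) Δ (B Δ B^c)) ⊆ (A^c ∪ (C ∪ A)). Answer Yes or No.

C ∪ A = {1,4,5,6,8,9,10}
A \ (C ∪ A) = {}
B^c = {1,3,5,8,9,10}
B Δ B^c = {1,2,3,4,5,6,7,8,9,10}
(A \ (C ∪ A)) Δ (B Δ B^c) = {1,2,3,4,5,6,7,8,9,10}
A^c = {2,3,4,5,6,7}
A^c ∪ (C ∪ A) = {1,2,3,4,5,6,7,8,9,10}
Every element of {1,2,3,4,5,6,7,8,9,10} is in {1,2,3,4,5,6,7,8,9,10}, so (A \ (C ∪ A)) Δ (B Δ B^c) ⊆ A^c ∪ (C ∪ A).

Yes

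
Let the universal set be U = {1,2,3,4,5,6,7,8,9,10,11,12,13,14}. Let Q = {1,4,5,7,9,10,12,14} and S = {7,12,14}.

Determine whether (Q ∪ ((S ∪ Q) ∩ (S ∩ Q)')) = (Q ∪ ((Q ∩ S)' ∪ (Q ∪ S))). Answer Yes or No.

S ∪ Q = {1,4,5,7,9,10,12,14}
S ∩ Q = {7,12,14}
(S ∩ Q)' = {1,2,3,4,5,6,8,9,10,11,13}
(S ∪ Q) ∩ (S ∩ Q)' = {1,4,5,9,10}
Q ∪ ((S ∪ Q) ∩ (S ∩ Q)') = {1,4,5,7,9,10,12,14}
Q ∩ S = {7,12,14}
(Q ∩ S)' = {1,2,3,4,5,6,8,9,10,11,13}
Q ∪ S = {1,4,5,7,9,10,12,14}
(Q ∩ S)' ∪ (Q ∪ S) = {1,2,3,4,5,6,7,8,9,10,11,12,13,14}
Q ∪ ((Q ∩ S)' ∪ (Q ∪ S)) = {1,2,3,4,5,6,7,8,9,10,11,12,13,14}
2 ∈ Q ∪ ((Q ∩ S)' ∪ (Q ∪ S)) but 2 ∉ Q ∪ ((S ∪ Q) ∩ (S ∩ Q)'), so they differ.

No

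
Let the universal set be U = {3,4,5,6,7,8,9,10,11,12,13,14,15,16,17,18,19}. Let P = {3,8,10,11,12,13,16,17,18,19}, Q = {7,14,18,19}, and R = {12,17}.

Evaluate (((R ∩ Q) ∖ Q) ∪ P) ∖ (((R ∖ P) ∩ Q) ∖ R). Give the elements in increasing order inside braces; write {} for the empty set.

{3,8,10,11,12,13,16,17,18,19}

R ∩ Q = {}
(R ∩ Q) ∖ Q = {}
((R ∩ Q) ∖ Q) ∪ P = {3,8,10,11,12,13,16,17,18,19}
R ∖ P = {}
(R ∖ P) ∩ Q = {}
((R ∖ P) ∩ Q) ∖ R = {}
(((R ∩ Q) ∖ Q) ∪ P) ∖ (((R ∖ P) ∩ Q) ∖ R) = {3,8,10,11,12,13,16,17,18,19}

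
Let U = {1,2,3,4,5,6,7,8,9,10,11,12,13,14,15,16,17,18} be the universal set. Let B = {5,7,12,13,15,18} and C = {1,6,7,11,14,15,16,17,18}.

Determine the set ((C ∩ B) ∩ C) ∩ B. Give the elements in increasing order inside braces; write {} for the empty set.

{7,15,18}

C ∩ B = {7,15,18}
(C ∩ B) ∩ C = {7,15,18}
((C ∩ B) ∩ C) ∩ B = {7,15,18}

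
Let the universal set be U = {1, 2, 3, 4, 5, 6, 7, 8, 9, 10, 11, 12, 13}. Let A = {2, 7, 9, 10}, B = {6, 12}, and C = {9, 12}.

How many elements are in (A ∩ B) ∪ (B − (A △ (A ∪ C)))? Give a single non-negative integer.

A ∩ B = {}
A ∪ C = {2, 7, 9, 10, 12}
A △ (A ∪ C) = {12}
B − (A △ (A ∪ C)) = {6}
(A ∩ B) ∪ (B − (A △ (A ∪ C))) = {6}
|(A ∩ B) ∪ (B − (A △ (A ∪ C)))| = 1

1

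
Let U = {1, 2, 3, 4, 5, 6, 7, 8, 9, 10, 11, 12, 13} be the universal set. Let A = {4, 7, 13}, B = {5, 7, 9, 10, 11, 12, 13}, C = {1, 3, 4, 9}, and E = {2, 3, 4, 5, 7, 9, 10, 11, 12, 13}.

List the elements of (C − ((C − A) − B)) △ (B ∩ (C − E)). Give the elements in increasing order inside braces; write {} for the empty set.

{4, 9}

C − A = {1, 3, 9}
(C − A) − B = {1, 3}
C − ((C − A) − B) = {4, 9}
C − E = {1}
B ∩ (C − E) = {}
(C − ((C − A) − B)) △ (B ∩ (C − E)) = {4, 9}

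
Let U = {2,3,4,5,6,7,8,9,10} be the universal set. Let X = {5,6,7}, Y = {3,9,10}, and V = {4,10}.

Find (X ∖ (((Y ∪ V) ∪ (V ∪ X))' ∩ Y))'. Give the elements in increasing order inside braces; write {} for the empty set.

{2,3,4,8,9,10}

Y ∪ V = {3,4,9,10}
V ∪ X = {4,5,6,7,10}
(Y ∪ V) ∪ (V ∪ X) = {3,4,5,6,7,9,10}
((Y ∪ V) ∪ (V ∪ X))' = {2,8}
((Y ∪ V) ∪ (V ∪ X))' ∩ Y = {}
X ∖ (((Y ∪ V) ∪ (V ∪ X))' ∩ Y) = {5,6,7}
(X ∖ (((Y ∪ V) ∪ (V ∪ X))' ∩ Y))' = {2,3,4,8,9,10}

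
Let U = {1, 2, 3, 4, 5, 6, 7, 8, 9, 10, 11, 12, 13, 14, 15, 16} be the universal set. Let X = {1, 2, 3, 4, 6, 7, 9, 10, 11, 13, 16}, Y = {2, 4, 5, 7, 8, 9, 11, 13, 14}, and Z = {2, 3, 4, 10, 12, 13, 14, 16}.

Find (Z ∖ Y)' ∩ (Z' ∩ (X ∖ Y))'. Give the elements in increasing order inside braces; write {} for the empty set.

{2, 4, 5, 7, 8, 9, 11, 13, 14, 15}

Z ∖ Y = {3, 10, 12, 16}
(Z ∖ Y)' = {1, 2, 4, 5, 6, 7, 8, 9, 11, 13, 14, 15}
Z' = {1, 5, 6, 7, 8, 9, 11, 15}
X ∖ Y = {1, 3, 6, 10, 16}
Z' ∩ (X ∖ Y) = {1, 6}
(Z' ∩ (X ∖ Y))' = {2, 3, 4, 5, 7, 8, 9, 10, 11, 12, 13, 14, 15, 16}
(Z ∖ Y)' ∩ (Z' ∩ (X ∖ Y))' = {2, 4, 5, 7, 8, 9, 11, 13, 14, 15}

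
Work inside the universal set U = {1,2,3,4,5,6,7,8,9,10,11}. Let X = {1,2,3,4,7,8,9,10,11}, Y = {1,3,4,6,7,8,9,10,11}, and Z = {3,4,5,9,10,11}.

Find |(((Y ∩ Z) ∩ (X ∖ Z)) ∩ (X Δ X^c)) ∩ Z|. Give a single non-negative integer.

Y ∩ Z = {3,4,9,10,11}
X ∖ Z = {1,2,7,8}
(Y ∩ Z) ∩ (X ∖ Z) = {}
X^c = {5,6}
X Δ X^c = {1,2,3,4,5,6,7,8,9,10,11}
((Y ∩ Z) ∩ (X ∖ Z)) ∩ (X Δ X^c) = {}
(((Y ∩ Z) ∩ (X ∖ Z)) ∩ (X Δ X^c)) ∩ Z = {}
|(((Y ∩ Z) ∩ (X ∖ Z)) ∩ (X Δ X^c)) ∩ Z| = 0

0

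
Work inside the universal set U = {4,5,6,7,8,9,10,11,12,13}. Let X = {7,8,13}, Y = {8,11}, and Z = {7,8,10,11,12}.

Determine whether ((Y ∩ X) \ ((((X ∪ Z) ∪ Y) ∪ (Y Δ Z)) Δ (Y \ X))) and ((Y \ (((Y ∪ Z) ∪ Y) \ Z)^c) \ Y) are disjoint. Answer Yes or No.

Y ∩ X = {8}
X ∪ Z = {7,8,10,11,12,13}
(X ∪ Z) ∪ Y = {7,8,10,11,12,13}
Y Δ Z = {7,10,12}
((X ∪ Z) ∪ Y) ∪ (Y Δ Z) = {7,8,10,11,12,13}
Y \ X = {11}
(((X ∪ Z) ∪ Y) ∪ (Y Δ Z)) Δ (Y \ X) = {7,8,10,12,13}
(Y ∩ X) \ ((((X ∪ Z) ∪ Y) ∪ (Y Δ Z)) Δ (Y \ X)) = {}
Y ∪ Z = {7,8,10,11,12}
(Y ∪ Z) ∪ Y = {7,8,10,11,12}
((Y ∪ Z) ∪ Y) \ Z = {}
(((Y ∪ Z) ∪ Y) \ Z)^c = {4,5,6,7,8,9,10,11,12,13}
Y \ (((Y ∪ Z) ∪ Y) \ Z)^c = {}
(Y \ (((Y ∪ Z) ∪ Y) \ Z)^c) \ Y = {}
{} and {} share no elements.

Yes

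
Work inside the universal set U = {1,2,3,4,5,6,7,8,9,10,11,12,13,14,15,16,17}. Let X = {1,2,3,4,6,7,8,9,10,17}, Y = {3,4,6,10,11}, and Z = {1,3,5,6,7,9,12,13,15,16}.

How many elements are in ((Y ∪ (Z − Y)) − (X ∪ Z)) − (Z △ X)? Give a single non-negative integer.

Z − Y = {1,5,7,9,12,13,15,16}
Y ∪ (Z − Y) = {1,3,4,5,6,7,9,10,11,12,13,15,16}
X ∪ Z = {1,2,3,4,5,6,7,8,9,10,12,13,15,16,17}
(Y ∪ (Z − Y)) − (X ∪ Z) = {11}
Z △ X = {2,4,5,8,10,12,13,15,16,17}
((Y ∪ (Z − Y)) − (X ∪ Z)) − (Z △ X) = {11}
|((Y ∪ (Z − Y)) − (X ∪ Z)) − (Z △ X)| = 1

1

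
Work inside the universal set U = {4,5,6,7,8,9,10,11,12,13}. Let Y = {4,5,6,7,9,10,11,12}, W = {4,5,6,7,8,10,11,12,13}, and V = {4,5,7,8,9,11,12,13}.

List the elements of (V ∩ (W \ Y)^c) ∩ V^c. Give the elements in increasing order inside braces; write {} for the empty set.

{}

W \ Y = {8,13}
(W \ Y)^c = {4,5,6,7,9,10,11,12}
V ∩ (W \ Y)^c = {4,5,7,9,11,12}
V^c = {6,10}
(V ∩ (W \ Y)^c) ∩ V^c = {}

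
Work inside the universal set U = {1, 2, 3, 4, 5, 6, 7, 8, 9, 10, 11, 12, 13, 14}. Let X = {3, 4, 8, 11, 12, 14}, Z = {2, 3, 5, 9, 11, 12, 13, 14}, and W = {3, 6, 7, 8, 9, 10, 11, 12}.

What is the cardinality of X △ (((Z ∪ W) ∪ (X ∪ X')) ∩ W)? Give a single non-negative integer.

6

Z ∪ W = {2, 3, 5, 6, 7, 8, 9, 10, 11, 12, 13, 14}
X' = {1, 2, 5, 6, 7, 9, 10, 13}
X ∪ X' = {1, 2, 3, 4, 5, 6, 7, 8, 9, 10, 11, 12, 13, 14}
(Z ∪ W) ∪ (X ∪ X') = {1, 2, 3, 4, 5, 6, 7, 8, 9, 10, 11, 12, 13, 14}
((Z ∪ W) ∪ (X ∪ X')) ∩ W = {3, 6, 7, 8, 9, 10, 11, 12}
X △ (((Z ∪ W) ∪ (X ∪ X')) ∩ W) = {4, 6, 7, 9, 10, 14}
|X △ (((Z ∪ W) ∪ (X ∪ X')) ∩ W)| = 6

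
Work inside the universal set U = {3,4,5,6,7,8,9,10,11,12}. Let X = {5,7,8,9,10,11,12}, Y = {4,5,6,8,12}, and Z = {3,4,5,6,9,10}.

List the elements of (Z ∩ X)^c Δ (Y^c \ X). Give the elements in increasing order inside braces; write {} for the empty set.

{4,6,7,8,11,12}

Z ∩ X = {5,9,10}
(Z ∩ X)^c = {3,4,6,7,8,11,12}
Y^c = {3,7,9,10,11}
Y^c \ X = {3}
(Z ∩ X)^c Δ (Y^c \ X) = {4,6,7,8,11,12}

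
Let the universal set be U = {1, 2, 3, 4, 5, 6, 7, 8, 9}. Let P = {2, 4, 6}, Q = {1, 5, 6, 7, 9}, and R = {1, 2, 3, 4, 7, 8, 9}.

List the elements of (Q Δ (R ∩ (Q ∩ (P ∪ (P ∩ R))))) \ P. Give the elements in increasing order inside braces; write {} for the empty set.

{1, 5, 7, 9}

P ∩ R = {2, 4}
P ∪ (P ∩ R) = {2, 4, 6}
Q ∩ (P ∪ (P ∩ R)) = {6}
R ∩ (Q ∩ (P ∪ (P ∩ R))) = {}
Q Δ (R ∩ (Q ∩ (P ∪ (P ∩ R)))) = {1, 5, 6, 7, 9}
(Q Δ (R ∩ (Q ∩ (P ∪ (P ∩ R))))) \ P = {1, 5, 7, 9}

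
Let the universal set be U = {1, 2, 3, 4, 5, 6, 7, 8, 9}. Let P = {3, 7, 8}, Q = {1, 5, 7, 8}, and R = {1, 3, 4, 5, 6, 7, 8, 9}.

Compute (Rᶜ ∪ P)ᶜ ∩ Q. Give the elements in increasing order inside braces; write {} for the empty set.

{1, 5}

Rᶜ = {2}
Rᶜ ∪ P = {2, 3, 7, 8}
(Rᶜ ∪ P)ᶜ = {1, 4, 5, 6, 9}
(Rᶜ ∪ P)ᶜ ∩ Q = {1, 5}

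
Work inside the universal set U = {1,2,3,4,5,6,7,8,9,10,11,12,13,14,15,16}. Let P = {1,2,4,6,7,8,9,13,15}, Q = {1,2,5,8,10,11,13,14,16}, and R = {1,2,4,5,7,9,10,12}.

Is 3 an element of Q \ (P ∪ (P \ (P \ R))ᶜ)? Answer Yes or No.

No

3 ∉ P and 3 ∉ R, so 3 ∉ P \ R
3 ∉ P and 3 ∉ (P \ R), so 3 ∉ P \ (P \ R)
3 ∈ (P \ (P \ R))ᶜ since 3 ∉ (P \ (P \ R))
3 ∉ P and 3 ∈ (P \ (P \ R))ᶜ, so 3 ∈ P ∪ (P \ (P \ R))ᶜ
3 ∉ Q and 3 ∈ (P ∪ (P \ (P \ R))ᶜ), so 3 ∉ Q \ (P ∪ (P \ (P \ R))ᶜ)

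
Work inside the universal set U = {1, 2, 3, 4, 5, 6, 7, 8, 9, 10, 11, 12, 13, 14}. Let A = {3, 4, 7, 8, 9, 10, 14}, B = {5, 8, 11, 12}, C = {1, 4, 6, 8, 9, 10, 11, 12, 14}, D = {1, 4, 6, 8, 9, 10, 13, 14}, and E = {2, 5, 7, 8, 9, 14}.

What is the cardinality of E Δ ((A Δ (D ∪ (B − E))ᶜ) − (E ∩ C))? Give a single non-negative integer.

6

B − E = {11, 12}
D ∪ (B − E) = {1, 4, 6, 8, 9, 10, 11, 12, 13, 14}
(D ∪ (B − E))ᶜ = {2, 3, 5, 7}
A Δ (D ∪ (B − E))ᶜ = {2, 4, 5, 8, 9, 10, 14}
E ∩ C = {8, 9, 14}
(A Δ (D ∪ (B − E))ᶜ) − (E ∩ C) = {2, 4, 5, 10}
E Δ ((A Δ (D ∪ (B − E))ᶜ) − (E ∩ C)) = {4, 7, 8, 9, 10, 14}
|E Δ ((A Δ (D ∪ (B − E))ᶜ) − (E ∩ C))| = 6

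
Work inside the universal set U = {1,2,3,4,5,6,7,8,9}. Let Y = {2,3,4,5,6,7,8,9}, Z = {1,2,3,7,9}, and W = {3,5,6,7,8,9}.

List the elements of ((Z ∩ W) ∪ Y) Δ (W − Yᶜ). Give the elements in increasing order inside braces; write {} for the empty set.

{2,4}

Z ∩ W = {3,7,9}
(Z ∩ W) ∪ Y = {2,3,4,5,6,7,8,9}
Yᶜ = {1}
W − Yᶜ = {3,5,6,7,8,9}
((Z ∩ W) ∪ Y) Δ (W − Yᶜ) = {2,4}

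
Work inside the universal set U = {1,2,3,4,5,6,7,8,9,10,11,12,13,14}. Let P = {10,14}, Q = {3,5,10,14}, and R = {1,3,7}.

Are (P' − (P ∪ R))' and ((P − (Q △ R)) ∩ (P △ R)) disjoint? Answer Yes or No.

P' = {1,2,3,4,5,6,7,8,9,11,12,13}
P ∪ R = {1,3,7,10,14}
P' − (P ∪ R) = {2,4,5,6,8,9,11,12,13}
(P' − (P ∪ R))' = {1,3,7,10,14}
Q △ R = {1,5,7,10,14}
P − (Q △ R) = {}
P △ R = {1,3,7,10,14}
(P − (Q △ R)) ∩ (P △ R) = {}
{1,3,7,10,14} and {} share no elements.

Yes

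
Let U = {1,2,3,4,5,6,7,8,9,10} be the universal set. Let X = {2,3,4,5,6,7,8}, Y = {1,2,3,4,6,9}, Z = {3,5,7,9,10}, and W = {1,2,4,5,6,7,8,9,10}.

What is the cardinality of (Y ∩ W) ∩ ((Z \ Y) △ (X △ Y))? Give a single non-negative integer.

2

Y ∩ W = {1,2,4,6,9}
Z \ Y = {5,7,10}
X △ Y = {1,5,7,8,9}
(Z \ Y) △ (X △ Y) = {1,8,9,10}
(Y ∩ W) ∩ ((Z \ Y) △ (X △ Y)) = {1,9}
|(Y ∩ W) ∩ ((Z \ Y) △ (X △ Y))| = 2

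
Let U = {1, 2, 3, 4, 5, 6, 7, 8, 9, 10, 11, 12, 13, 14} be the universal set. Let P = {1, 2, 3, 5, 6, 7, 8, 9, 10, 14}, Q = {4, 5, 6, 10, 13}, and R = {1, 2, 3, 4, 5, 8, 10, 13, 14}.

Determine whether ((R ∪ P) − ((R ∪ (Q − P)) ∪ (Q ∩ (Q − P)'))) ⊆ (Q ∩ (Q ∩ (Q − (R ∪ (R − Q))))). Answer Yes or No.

R ∪ P = {1, 2, 3, 4, 5, 6, 7, 8, 9, 10, 13, 14}
Q − P = {4, 13}
R ∪ (Q − P) = {1, 2, 3, 4, 5, 8, 10, 13, 14}
(Q − P)' = {1, 2, 3, 5, 6, 7, 8, 9, 10, 11, 12, 14}
Q ∩ (Q − P)' = {5, 6, 10}
(R ∪ (Q − P)) ∪ (Q ∩ (Q − P)') = {1, 2, 3, 4, 5, 6, 8, 10, 13, 14}
(R ∪ P) − ((R ∪ (Q − P)) ∪ (Q ∩ (Q − P)')) = {7, 9}
R − Q = {1, 2, 3, 8, 14}
R ∪ (R − Q) = {1, 2, 3, 4, 5, 8, 10, 13, 14}
Q − (R ∪ (R − Q)) = {6}
Q ∩ (Q − (R ∪ (R − Q))) = {6}
Q ∩ (Q ∩ (Q − (R ∪ (R − Q)))) = {6}
7 ∈ (R ∪ P) − ((R ∪ (Q − P)) ∪ (Q ∩ (Q − P)')) but 7 ∉ Q ∩ (Q ∩ (Q − (R ∪ (R − Q)))), so the inclusion fails.

No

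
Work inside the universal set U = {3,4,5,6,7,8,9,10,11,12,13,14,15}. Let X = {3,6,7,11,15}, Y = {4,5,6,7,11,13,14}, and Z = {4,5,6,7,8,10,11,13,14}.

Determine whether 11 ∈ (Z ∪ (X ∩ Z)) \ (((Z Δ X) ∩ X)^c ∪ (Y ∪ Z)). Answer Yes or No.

11 ∈ X and 11 ∈ Z, so 11 ∈ X ∩ Z
11 ∈ Z and 11 ∈ (X ∩ Z), so 11 ∈ Z ∪ (X ∩ Z)
11 ∈ Z and 11 ∈ X, so 11 ∉ Z Δ X
11 ∉ (Z Δ X) and 11 ∈ X, so 11 ∉ (Z Δ X) ∩ X
11 ∈ ((Z Δ X) ∩ X)^c since 11 ∉ ((Z Δ X) ∩ X)
11 ∈ Y and 11 ∈ Z, so 11 ∈ Y ∪ Z
11 ∈ ((Z Δ X) ∩ X)^c and 11 ∈ (Y ∪ Z), so 11 ∈ ((Z Δ X) ∩ X)^c ∪ (Y ∪ Z)
11 ∈ (Z ∪ (X ∩ Z)) and 11 ∈ (((Z Δ X) ∩ X)^c ∪ (Y ∪ Z)), so 11 ∉ (Z ∪ (X ∩ Z)) \ (((Z Δ X) ∩ X)^c ∪ (Y ∪ Z))

No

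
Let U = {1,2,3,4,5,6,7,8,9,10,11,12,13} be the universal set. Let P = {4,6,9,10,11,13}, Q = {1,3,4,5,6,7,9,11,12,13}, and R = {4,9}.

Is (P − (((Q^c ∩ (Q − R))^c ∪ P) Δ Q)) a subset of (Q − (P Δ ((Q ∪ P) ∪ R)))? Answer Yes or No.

Yes

Q^c = {2,8,10}
Q − R = {1,3,5,6,7,11,12,13}
Q^c ∩ (Q − R) = {}
(Q^c ∩ (Q − R))^c = {1,2,3,4,5,6,7,8,9,10,11,12,13}
(Q^c ∩ (Q − R))^c ∪ P = {1,2,3,4,5,6,7,8,9,10,11,12,13}
((Q^c ∩ (Q − R))^c ∪ P) Δ Q = {2,8,10}
P − (((Q^c ∩ (Q − R))^c ∪ P) Δ Q) = {4,6,9,11,13}
Q ∪ P = {1,3,4,5,6,7,9,10,11,12,13}
(Q ∪ P) ∪ R = {1,3,4,5,6,7,9,10,11,12,13}
P Δ ((Q ∪ P) ∪ R) = {1,3,5,7,12}
Q − (P Δ ((Q ∪ P) ∪ R)) = {4,6,9,11,13}
Every element of {4,6,9,11,13} is in {4,6,9,11,13}, so P − (((Q^c ∩ (Q − R))^c ∪ P) Δ Q) ⊆ Q − (P Δ ((Q ∪ P) ∪ R)).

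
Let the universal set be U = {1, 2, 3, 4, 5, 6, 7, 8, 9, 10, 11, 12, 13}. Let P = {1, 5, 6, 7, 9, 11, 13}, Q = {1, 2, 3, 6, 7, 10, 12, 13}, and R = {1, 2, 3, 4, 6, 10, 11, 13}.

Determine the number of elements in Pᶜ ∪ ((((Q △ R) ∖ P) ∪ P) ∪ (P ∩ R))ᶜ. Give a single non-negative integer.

6

Pᶜ = {2, 3, 4, 8, 10, 12}
Q △ R = {4, 7, 11, 12}
(Q △ R) ∖ P = {4, 12}
((Q △ R) ∖ P) ∪ P = {1, 4, 5, 6, 7, 9, 11, 12, 13}
P ∩ R = {1, 6, 11, 13}
(((Q △ R) ∖ P) ∪ P) ∪ (P ∩ R) = {1, 4, 5, 6, 7, 9, 11, 12, 13}
((((Q △ R) ∖ P) ∪ P) ∪ (P ∩ R))ᶜ = {2, 3, 8, 10}
Pᶜ ∪ ((((Q △ R) ∖ P) ∪ P) ∪ (P ∩ R))ᶜ = {2, 3, 4, 8, 10, 12}
|Pᶜ ∪ ((((Q △ R) ∖ P) ∪ P) ∪ (P ∩ R))ᶜ| = 6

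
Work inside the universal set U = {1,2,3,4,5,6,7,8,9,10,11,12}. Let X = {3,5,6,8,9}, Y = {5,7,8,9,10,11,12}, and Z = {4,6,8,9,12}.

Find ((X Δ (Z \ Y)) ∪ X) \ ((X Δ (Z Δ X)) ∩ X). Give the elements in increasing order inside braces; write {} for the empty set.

{3,4,5}

Z \ Y = {4,6}
X Δ (Z \ Y) = {3,4,5,8,9}
(X Δ (Z \ Y)) ∪ X = {3,4,5,6,8,9}
Z Δ X = {3,4,5,12}
X Δ (Z Δ X) = {4,6,8,9,12}
(X Δ (Z Δ X)) ∩ X = {6,8,9}
((X Δ (Z \ Y)) ∪ X) \ ((X Δ (Z Δ X)) ∩ X) = {3,4,5}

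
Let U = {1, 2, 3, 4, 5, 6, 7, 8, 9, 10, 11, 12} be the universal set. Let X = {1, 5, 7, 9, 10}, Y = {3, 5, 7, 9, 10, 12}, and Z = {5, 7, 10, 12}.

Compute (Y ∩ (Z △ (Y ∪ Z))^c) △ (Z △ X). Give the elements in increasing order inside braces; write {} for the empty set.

Y ∪ Z = {3, 5, 7, 9, 10, 12}
Z △ (Y ∪ Z) = {3, 9}
(Z △ (Y ∪ Z))^c = {1, 2, 4, 5, 6, 7, 8, 10, 11, 12}
Y ∩ (Z △ (Y ∪ Z))^c = {5, 7, 10, 12}
Z △ X = {1, 9, 12}
(Y ∩ (Z △ (Y ∪ Z))^c) △ (Z △ X) = {1, 5, 7, 9, 10}

{1, 5, 7, 9, 10}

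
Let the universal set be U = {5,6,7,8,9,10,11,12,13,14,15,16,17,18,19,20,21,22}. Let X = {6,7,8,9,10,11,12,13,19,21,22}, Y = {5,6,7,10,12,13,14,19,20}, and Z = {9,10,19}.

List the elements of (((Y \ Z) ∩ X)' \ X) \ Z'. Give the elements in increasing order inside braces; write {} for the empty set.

Y \ Z = {5,6,7,12,13,14,20}
(Y \ Z) ∩ X = {6,7,12,13}
((Y \ Z) ∩ X)' = {5,8,9,10,11,14,15,16,17,18,19,20,21,22}
((Y \ Z) ∩ X)' \ X = {5,14,15,16,17,18,20}
Z' = {5,6,7,8,11,12,13,14,15,16,17,18,20,21,22}
(((Y \ Z) ∩ X)' \ X) \ Z' = {}

{}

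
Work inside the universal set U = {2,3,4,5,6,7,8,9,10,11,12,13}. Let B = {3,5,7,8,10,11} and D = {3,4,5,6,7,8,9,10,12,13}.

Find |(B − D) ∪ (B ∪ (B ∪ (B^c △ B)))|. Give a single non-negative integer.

B − D = {11}
B^c = {2,4,6,9,12,13}
B^c △ B = {2,3,4,5,6,7,8,9,10,11,12,13}
B ∪ (B^c △ B) = {2,3,4,5,6,7,8,9,10,11,12,13}
B ∪ (B ∪ (B^c △ B)) = {2,3,4,5,6,7,8,9,10,11,12,13}
(B − D) ∪ (B ∪ (B ∪ (B^c △ B))) = {2,3,4,5,6,7,8,9,10,11,12,13}
|(B − D) ∪ (B ∪ (B ∪ (B^c △ B)))| = 12

12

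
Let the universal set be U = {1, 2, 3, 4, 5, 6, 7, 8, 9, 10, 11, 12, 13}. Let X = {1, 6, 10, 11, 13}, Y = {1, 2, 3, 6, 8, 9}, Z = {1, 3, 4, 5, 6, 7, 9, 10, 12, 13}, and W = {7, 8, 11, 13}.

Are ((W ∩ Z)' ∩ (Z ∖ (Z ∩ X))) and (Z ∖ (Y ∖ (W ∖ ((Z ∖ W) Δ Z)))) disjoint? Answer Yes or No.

No

W ∩ Z = {7, 13}
(W ∩ Z)' = {1, 2, 3, 4, 5, 6, 8, 9, 10, 11, 12}
Z ∩ X = {1, 6, 10, 13}
Z ∖ (Z ∩ X) = {3, 4, 5, 7, 9, 12}
(W ∩ Z)' ∩ (Z ∖ (Z ∩ X)) = {3, 4, 5, 9, 12}
Z ∖ W = {1, 3, 4, 5, 6, 9, 10, 12}
(Z ∖ W) Δ Z = {7, 13}
W ∖ ((Z ∖ W) Δ Z) = {8, 11}
Y ∖ (W ∖ ((Z ∖ W) Δ Z)) = {1, 2, 3, 6, 9}
Z ∖ (Y ∖ (W ∖ ((Z ∖ W) Δ Z))) = {4, 5, 7, 10, 12, 13}
4 lies in both, so they are not disjoint.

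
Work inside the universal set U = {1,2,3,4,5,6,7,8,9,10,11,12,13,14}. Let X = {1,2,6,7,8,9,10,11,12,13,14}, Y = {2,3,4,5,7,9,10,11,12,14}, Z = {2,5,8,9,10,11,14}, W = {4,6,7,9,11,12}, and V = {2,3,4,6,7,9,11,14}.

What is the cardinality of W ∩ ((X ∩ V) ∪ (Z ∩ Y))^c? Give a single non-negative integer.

2

X ∩ V = {2,6,7,9,11,14}
Z ∩ Y = {2,5,9,10,11,14}
(X ∩ V) ∪ (Z ∩ Y) = {2,5,6,7,9,10,11,14}
((X ∩ V) ∪ (Z ∩ Y))^c = {1,3,4,8,12,13}
W ∩ ((X ∩ V) ∪ (Z ∩ Y))^c = {4,12}
|W ∩ ((X ∩ V) ∪ (Z ∩ Y))^c| = 2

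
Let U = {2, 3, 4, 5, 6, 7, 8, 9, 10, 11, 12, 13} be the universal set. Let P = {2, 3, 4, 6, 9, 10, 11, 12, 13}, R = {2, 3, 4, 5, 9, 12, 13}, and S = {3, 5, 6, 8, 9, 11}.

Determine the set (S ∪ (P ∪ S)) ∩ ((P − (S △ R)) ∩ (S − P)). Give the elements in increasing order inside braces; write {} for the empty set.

{}

P ∪ S = {2, 3, 4, 5, 6, 8, 9, 10, 11, 12, 13}
S ∪ (P ∪ S) = {2, 3, 4, 5, 6, 8, 9, 10, 11, 12, 13}
S △ R = {2, 4, 6, 8, 11, 12, 13}
P − (S △ R) = {3, 9, 10}
S − P = {5, 8}
(P − (S △ R)) ∩ (S − P) = {}
(S ∪ (P ∪ S)) ∩ ((P − (S △ R)) ∩ (S − P)) = {}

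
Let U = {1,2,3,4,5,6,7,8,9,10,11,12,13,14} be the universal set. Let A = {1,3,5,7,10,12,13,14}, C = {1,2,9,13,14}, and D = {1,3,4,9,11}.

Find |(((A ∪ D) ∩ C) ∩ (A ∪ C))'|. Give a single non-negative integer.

10

A ∪ D = {1,3,4,5,7,9,10,11,12,13,14}
(A ∪ D) ∩ C = {1,9,13,14}
A ∪ C = {1,2,3,5,7,9,10,12,13,14}
((A ∪ D) ∩ C) ∩ (A ∪ C) = {1,9,13,14}
(((A ∪ D) ∩ C) ∩ (A ∪ C))' = {2,3,4,5,6,7,8,10,11,12}
|(((A ∪ D) ∩ C) ∩ (A ∪ C))'| = 10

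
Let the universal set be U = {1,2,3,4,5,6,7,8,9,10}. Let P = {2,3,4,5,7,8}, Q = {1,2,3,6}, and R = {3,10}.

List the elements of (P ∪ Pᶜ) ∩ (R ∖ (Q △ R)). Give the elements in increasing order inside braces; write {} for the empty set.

Pᶜ = {1,6,9,10}
P ∪ Pᶜ = {1,2,3,4,5,6,7,8,9,10}
Q △ R = {1,2,6,10}
R ∖ (Q △ R) = {3}
(P ∪ Pᶜ) ∩ (R ∖ (Q △ R)) = {3}

{3}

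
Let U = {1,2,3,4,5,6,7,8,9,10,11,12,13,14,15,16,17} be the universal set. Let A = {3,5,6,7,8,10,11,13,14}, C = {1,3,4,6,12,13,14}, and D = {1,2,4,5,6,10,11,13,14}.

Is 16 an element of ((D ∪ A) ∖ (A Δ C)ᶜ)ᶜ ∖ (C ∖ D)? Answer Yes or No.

16 ∉ D and 16 ∉ A, so 16 ∉ D ∪ A
16 ∉ A and 16 ∉ C, so 16 ∉ A Δ C
16 ∈ (A Δ C)ᶜ since 16 ∉ (A Δ C)
16 ∉ (D ∪ A) and 16 ∈ (A Δ C)ᶜ, so 16 ∉ (D ∪ A) ∖ (A Δ C)ᶜ
16 ∈ ((D ∪ A) ∖ (A Δ C)ᶜ)ᶜ since 16 ∉ ((D ∪ A) ∖ (A Δ C)ᶜ)
16 ∉ C and 16 ∉ D, so 16 ∉ C ∖ D
16 ∈ ((D ∪ A) ∖ (A Δ C)ᶜ)ᶜ and 16 ∉ (C ∖ D), so 16 ∈ ((D ∪ A) ∖ (A Δ C)ᶜ)ᶜ ∖ (C ∖ D)

Yes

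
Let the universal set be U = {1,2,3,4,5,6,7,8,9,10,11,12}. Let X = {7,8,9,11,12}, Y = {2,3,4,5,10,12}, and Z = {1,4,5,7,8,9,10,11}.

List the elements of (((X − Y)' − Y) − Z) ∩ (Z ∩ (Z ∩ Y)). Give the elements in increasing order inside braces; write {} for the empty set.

{}

X − Y = {7,8,9,11}
(X − Y)' = {1,2,3,4,5,6,10,12}
(X − Y)' − Y = {1,6}
((X − Y)' − Y) − Z = {6}
Z ∩ Y = {4,5,10}
Z ∩ (Z ∩ Y) = {4,5,10}
(((X − Y)' − Y) − Z) ∩ (Z ∩ (Z ∩ Y)) = {}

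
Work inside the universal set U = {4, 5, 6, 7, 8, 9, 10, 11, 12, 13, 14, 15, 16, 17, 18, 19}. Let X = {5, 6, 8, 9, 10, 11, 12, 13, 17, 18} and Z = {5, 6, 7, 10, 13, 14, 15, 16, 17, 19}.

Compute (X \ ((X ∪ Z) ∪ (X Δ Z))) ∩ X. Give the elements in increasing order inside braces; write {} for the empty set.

X ∪ Z = {5, 6, 7, 8, 9, 10, 11, 12, 13, 14, 15, 16, 17, 18, 19}
X Δ Z = {7, 8, 9, 11, 12, 14, 15, 16, 18, 19}
(X ∪ Z) ∪ (X Δ Z) = {5, 6, 7, 8, 9, 10, 11, 12, 13, 14, 15, 16, 17, 18, 19}
X \ ((X ∪ Z) ∪ (X Δ Z)) = {}
(X \ ((X ∪ Z) ∪ (X Δ Z))) ∩ X = {}

{}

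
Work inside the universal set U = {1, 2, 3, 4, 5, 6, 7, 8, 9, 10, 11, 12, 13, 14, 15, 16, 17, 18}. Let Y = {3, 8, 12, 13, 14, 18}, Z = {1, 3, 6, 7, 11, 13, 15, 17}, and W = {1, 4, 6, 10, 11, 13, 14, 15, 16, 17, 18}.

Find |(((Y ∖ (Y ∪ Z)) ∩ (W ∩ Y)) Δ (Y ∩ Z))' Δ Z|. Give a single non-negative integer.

Y ∪ Z = {1, 3, 6, 7, 8, 11, 12, 13, 14, 15, 17, 18}
Y ∖ (Y ∪ Z) = {}
W ∩ Y = {13, 14, 18}
(Y ∖ (Y ∪ Z)) ∩ (W ∩ Y) = {}
Y ∩ Z = {3, 13}
((Y ∖ (Y ∪ Z)) ∩ (W ∩ Y)) Δ (Y ∩ Z) = {3, 13}
(((Y ∖ (Y ∪ Z)) ∩ (W ∩ Y)) Δ (Y ∩ Z))' = {1, 2, 4, 5, 6, 7, 8, 9, 10, 11, 12, 14, 15, 16, 17, 18}
(((Y ∖ (Y ∪ Z)) ∩ (W ∩ Y)) Δ (Y ∩ Z))' Δ Z = {2, 3, 4, 5, 8, 9, 10, 12, 13, 14, 16, 18}
|(((Y ∖ (Y ∪ Z)) ∩ (W ∩ Y)) Δ (Y ∩ Z))' Δ Z| = 12

12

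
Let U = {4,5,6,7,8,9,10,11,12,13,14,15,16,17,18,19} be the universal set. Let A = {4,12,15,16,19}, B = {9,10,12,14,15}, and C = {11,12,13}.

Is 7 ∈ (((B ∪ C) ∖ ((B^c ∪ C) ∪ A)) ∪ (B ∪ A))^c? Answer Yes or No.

7 ∉ B and 7 ∉ C, so 7 ∉ B ∪ C
7 ∉ B, so 7 ∈ B^c
7 ∈ B^c and 7 ∉ C, so 7 ∈ B^c ∪ C
7 ∈ (B^c ∪ C) and 7 ∉ A, so 7 ∈ (B^c ∪ C) ∪ A
7 ∉ (B ∪ C) and 7 ∈ ((B^c ∪ C) ∪ A), so 7 ∉ (B ∪ C) ∖ ((B^c ∪ C) ∪ A)
7 ∉ B and 7 ∉ A, so 7 ∉ B ∪ A
7 ∉ ((B ∪ C) ∖ ((B^c ∪ C) ∪ A)) and 7 ∉ (B ∪ A), so 7 ∉ ((B ∪ C) ∖ ((B^c ∪ C) ∪ A)) ∪ (B ∪ A)
7 ∈ (((B ∪ C) ∖ ((B^c ∪ C) ∪ A)) ∪ (B ∪ A))^c since 7 ∉ (((B ∪ C) ∖ ((B^c ∪ C) ∪ A)) ∪ (B ∪ A))

Yes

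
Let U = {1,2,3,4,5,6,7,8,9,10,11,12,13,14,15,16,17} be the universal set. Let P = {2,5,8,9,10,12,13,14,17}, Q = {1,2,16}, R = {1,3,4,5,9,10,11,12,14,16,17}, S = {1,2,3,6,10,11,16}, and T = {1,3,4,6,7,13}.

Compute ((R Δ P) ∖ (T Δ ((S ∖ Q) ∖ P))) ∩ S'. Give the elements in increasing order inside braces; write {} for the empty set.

{8}

R Δ P = {1,2,3,4,8,11,13,16}
S ∖ Q = {3,6,10,11}
(S ∖ Q) ∖ P = {3,6,11}
T Δ ((S ∖ Q) ∖ P) = {1,4,7,11,13}
(R Δ P) ∖ (T Δ ((S ∖ Q) ∖ P)) = {2,3,8,16}
S' = {4,5,7,8,9,12,13,14,15,17}
((R Δ P) ∖ (T Δ ((S ∖ Q) ∖ P))) ∩ S' = {8}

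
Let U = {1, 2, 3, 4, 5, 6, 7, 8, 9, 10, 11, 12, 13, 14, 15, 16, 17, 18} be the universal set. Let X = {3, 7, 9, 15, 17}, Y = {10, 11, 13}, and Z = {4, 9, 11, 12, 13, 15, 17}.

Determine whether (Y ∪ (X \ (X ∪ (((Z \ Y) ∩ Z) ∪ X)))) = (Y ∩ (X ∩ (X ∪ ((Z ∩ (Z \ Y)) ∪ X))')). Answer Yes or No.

No

Z \ Y = {4, 9, 12, 15, 17}
(Z \ Y) ∩ Z = {4, 9, 12, 15, 17}
((Z \ Y) ∩ Z) ∪ X = {3, 4, 7, 9, 12, 15, 17}
X ∪ (((Z \ Y) ∩ Z) ∪ X) = {3, 4, 7, 9, 12, 15, 17}
X \ (X ∪ (((Z \ Y) ∩ Z) ∪ X)) = {}
Y ∪ (X \ (X ∪ (((Z \ Y) ∩ Z) ∪ X))) = {10, 11, 13}
Z ∩ (Z \ Y) = {4, 9, 12, 15, 17}
(Z ∩ (Z \ Y)) ∪ X = {3, 4, 7, 9, 12, 15, 17}
X ∪ ((Z ∩ (Z \ Y)) ∪ X) = {3, 4, 7, 9, 12, 15, 17}
(X ∪ ((Z ∩ (Z \ Y)) ∪ X))' = {1, 2, 5, 6, 8, 10, 11, 13, 14, 16, 18}
X ∩ (X ∪ ((Z ∩ (Z \ Y)) ∪ X))' = {}
Y ∩ (X ∩ (X ∪ ((Z ∩ (Z \ Y)) ∪ X))') = {}
10 ∈ Y ∪ (X \ (X ∪ (((Z \ Y) ∩ Z) ∪ X))) but 10 ∉ Y ∩ (X ∩ (X ∪ ((Z ∩ (Z \ Y)) ∪ X))'), so they differ.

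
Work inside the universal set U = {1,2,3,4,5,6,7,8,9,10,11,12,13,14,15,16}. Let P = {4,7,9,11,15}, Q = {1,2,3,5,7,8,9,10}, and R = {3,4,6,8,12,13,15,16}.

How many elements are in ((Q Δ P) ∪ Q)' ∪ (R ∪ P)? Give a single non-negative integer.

Q Δ P = {1,2,3,4,5,8,10,11,15}
(Q Δ P) ∪ Q = {1,2,3,4,5,7,8,9,10,11,15}
((Q Δ P) ∪ Q)' = {6,12,13,14,16}
R ∪ P = {3,4,6,7,8,9,11,12,13,15,16}
((Q Δ P) ∪ Q)' ∪ (R ∪ P) = {3,4,6,7,8,9,11,12,13,14,15,16}
|((Q Δ P) ∪ Q)' ∪ (R ∪ P)| = 12

12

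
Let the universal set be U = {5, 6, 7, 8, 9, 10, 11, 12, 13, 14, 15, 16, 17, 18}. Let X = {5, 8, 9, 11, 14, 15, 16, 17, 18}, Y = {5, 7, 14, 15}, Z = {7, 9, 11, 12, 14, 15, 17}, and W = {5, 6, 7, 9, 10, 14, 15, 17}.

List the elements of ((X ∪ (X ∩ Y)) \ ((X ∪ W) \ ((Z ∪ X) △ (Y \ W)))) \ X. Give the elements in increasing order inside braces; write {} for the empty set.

X ∩ Y = {5, 14, 15}
X ∪ (X ∩ Y) = {5, 8, 9, 11, 14, 15, 16, 17, 18}
X ∪ W = {5, 6, 7, 8, 9, 10, 11, 14, 15, 16, 17, 18}
Z ∪ X = {5, 7, 8, 9, 11, 12, 14, 15, 16, 17, 18}
Y \ W = {}
(Z ∪ X) △ (Y \ W) = {5, 7, 8, 9, 11, 12, 14, 15, 16, 17, 18}
(X ∪ W) \ ((Z ∪ X) △ (Y \ W)) = {6, 10}
(X ∪ (X ∩ Y)) \ ((X ∪ W) \ ((Z ∪ X) △ (Y \ W))) = {5, 8, 9, 11, 14, 15, 16, 17, 18}
((X ∪ (X ∩ Y)) \ ((X ∪ W) \ ((Z ∪ X) △ (Y \ W)))) \ X = {}

{}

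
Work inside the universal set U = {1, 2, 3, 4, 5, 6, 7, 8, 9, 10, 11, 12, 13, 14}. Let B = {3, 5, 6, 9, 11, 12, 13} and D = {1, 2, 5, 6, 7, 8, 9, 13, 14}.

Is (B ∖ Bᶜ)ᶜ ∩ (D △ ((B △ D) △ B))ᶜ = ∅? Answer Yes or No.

Bᶜ = {1, 2, 4, 7, 8, 10, 14}
B ∖ Bᶜ = {3, 5, 6, 9, 11, 12, 13}
(B ∖ Bᶜ)ᶜ = {1, 2, 4, 7, 8, 10, 14}
B △ D = {1, 2, 3, 7, 8, 11, 12, 14}
(B △ D) △ B = {1, 2, 5, 6, 7, 8, 9, 13, 14}
D △ ((B △ D) △ B) = {}
(D △ ((B △ D) △ B))ᶜ = {1, 2, 3, 4, 5, 6, 7, 8, 9, 10, 11, 12, 13, 14}
1 lies in both, so they are not disjoint.

No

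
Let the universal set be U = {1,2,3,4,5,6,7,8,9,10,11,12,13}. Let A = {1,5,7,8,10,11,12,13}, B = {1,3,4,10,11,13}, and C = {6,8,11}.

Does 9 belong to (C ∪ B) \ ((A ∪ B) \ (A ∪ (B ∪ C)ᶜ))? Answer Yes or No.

No

9 ∉ C and 9 ∉ B, so 9 ∉ C ∪ B
9 ∉ A and 9 ∉ B, so 9 ∉ A ∪ B
9 ∉ B and 9 ∉ C, so 9 ∉ B ∪ C
9 ∈ (B ∪ C)ᶜ since 9 ∉ (B ∪ C)
9 ∉ A and 9 ∈ (B ∪ C)ᶜ, so 9 ∈ A ∪ (B ∪ C)ᶜ
9 ∉ (A ∪ B) and 9 ∈ (A ∪ (B ∪ C)ᶜ), so 9 ∉ (A ∪ B) \ (A ∪ (B ∪ C)ᶜ)
9 ∉ (C ∪ B) and 9 ∉ ((A ∪ B) \ (A ∪ (B ∪ C)ᶜ)), so 9 ∉ (C ∪ B) \ ((A ∪ B) \ (A ∪ (B ∪ C)ᶜ))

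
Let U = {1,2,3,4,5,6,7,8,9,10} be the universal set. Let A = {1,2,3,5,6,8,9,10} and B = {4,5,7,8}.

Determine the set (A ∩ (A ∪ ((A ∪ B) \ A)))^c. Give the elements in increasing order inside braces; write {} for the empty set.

{4,7}

A ∪ B = {1,2,3,4,5,6,7,8,9,10}
(A ∪ B) \ A = {4,7}
A ∪ ((A ∪ B) \ A) = {1,2,3,4,5,6,7,8,9,10}
A ∩ (A ∪ ((A ∪ B) \ A)) = {1,2,3,5,6,8,9,10}
(A ∩ (A ∪ ((A ∪ B) \ A)))^c = {4,7}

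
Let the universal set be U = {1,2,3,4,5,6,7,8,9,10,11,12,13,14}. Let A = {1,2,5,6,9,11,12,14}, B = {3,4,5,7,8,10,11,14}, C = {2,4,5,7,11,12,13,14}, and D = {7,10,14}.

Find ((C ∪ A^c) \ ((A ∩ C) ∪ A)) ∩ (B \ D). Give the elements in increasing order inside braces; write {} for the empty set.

{3,4,8}

A^c = {3,4,7,8,10,13}
C ∪ A^c = {2,3,4,5,7,8,10,11,12,13,14}
A ∩ C = {2,5,11,12,14}
(A ∩ C) ∪ A = {1,2,5,6,9,11,12,14}
(C ∪ A^c) \ ((A ∩ C) ∪ A) = {3,4,7,8,10,13}
B \ D = {3,4,5,8,11}
((C ∪ A^c) \ ((A ∩ C) ∪ A)) ∩ (B \ D) = {3,4,8}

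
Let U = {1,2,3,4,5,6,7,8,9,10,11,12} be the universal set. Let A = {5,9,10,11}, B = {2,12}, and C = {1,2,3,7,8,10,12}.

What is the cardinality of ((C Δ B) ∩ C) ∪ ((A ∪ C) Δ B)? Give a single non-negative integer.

C Δ B = {1,3,7,8,10}
(C Δ B) ∩ C = {1,3,7,8,10}
A ∪ C = {1,2,3,5,7,8,9,10,11,12}
(A ∪ C) Δ B = {1,3,5,7,8,9,10,11}
((C Δ B) ∩ C) ∪ ((A ∪ C) Δ B) = {1,3,5,7,8,9,10,11}
|((C Δ B) ∩ C) ∪ ((A ∪ C) Δ B)| = 8

8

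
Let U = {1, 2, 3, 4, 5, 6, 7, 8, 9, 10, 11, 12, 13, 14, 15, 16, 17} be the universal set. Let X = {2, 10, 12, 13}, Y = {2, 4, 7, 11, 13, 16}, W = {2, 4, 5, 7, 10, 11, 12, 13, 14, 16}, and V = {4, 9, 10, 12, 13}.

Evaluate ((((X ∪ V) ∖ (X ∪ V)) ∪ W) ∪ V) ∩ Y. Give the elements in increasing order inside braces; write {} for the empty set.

X ∪ V = {2, 4, 9, 10, 12, 13}
(X ∪ V) ∖ (X ∪ V) = {}
((X ∪ V) ∖ (X ∪ V)) ∪ W = {2, 4, 5, 7, 10, 11, 12, 13, 14, 16}
(((X ∪ V) ∖ (X ∪ V)) ∪ W) ∪ V = {2, 4, 5, 7, 9, 10, 11, 12, 13, 14, 16}
((((X ∪ V) ∖ (X ∪ V)) ∪ W) ∪ V) ∩ Y = {2, 4, 7, 11, 13, 16}

{2, 4, 7, 11, 13, 16}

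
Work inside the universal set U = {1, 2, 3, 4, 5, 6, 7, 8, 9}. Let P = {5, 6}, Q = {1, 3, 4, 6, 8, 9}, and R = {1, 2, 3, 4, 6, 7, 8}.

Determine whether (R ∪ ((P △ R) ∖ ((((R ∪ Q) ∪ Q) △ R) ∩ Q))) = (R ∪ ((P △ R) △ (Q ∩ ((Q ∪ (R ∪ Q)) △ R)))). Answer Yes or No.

P △ R = {1, 2, 3, 4, 5, 7, 8}
R ∪ Q = {1, 2, 3, 4, 6, 7, 8, 9}
(R ∪ Q) ∪ Q = {1, 2, 3, 4, 6, 7, 8, 9}
((R ∪ Q) ∪ Q) △ R = {9}
(((R ∪ Q) ∪ Q) △ R) ∩ Q = {9}
(P △ R) ∖ ((((R ∪ Q) ∪ Q) △ R) ∩ Q) = {1, 2, 3, 4, 5, 7, 8}
R ∪ ((P △ R) ∖ ((((R ∪ Q) ∪ Q) △ R) ∩ Q)) = {1, 2, 3, 4, 5, 6, 7, 8}
Q ∪ (R ∪ Q) = {1, 2, 3, 4, 6, 7, 8, 9}
(Q ∪ (R ∪ Q)) △ R = {9}
Q ∩ ((Q ∪ (R ∪ Q)) △ R) = {9}
(P △ R) △ (Q ∩ ((Q ∪ (R ∪ Q)) △ R)) = {1, 2, 3, 4, 5, 7, 8, 9}
R ∪ ((P △ R) △ (Q ∩ ((Q ∪ (R ∪ Q)) △ R))) = {1, 2, 3, 4, 5, 6, 7, 8, 9}
9 ∈ R ∪ ((P △ R) △ (Q ∩ ((Q ∪ (R ∪ Q)) △ R))) but 9 ∉ R ∪ ((P △ R) ∖ ((((R ∪ Q) ∪ Q) △ R) ∩ Q)), so they differ.

No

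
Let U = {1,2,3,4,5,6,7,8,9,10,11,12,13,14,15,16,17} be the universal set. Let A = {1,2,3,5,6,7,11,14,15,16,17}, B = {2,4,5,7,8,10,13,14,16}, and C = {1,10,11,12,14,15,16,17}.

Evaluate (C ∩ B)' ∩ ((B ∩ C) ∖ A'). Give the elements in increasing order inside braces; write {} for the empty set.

{}

C ∩ B = {10,14,16}
(C ∩ B)' = {1,2,3,4,5,6,7,8,9,11,12,13,15,17}
B ∩ C = {10,14,16}
A' = {4,8,9,10,12,13}
(B ∩ C) ∖ A' = {14,16}
(C ∩ B)' ∩ ((B ∩ C) ∖ A') = {}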